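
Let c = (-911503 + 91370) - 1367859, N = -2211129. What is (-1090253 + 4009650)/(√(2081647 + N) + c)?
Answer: -3193808640412/2393654560773 - 2919397*I*√129482/4787309121546 ≈ -1.3343 - 0.00021944*I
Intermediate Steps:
c = -2187992 (c = -820133 - 1367859 = -2187992)
(-1090253 + 4009650)/(√(2081647 + N) + c) = (-1090253 + 4009650)/(√(2081647 - 2211129) - 2187992) = 2919397/(√(-129482) - 2187992) = 2919397/(I*√129482 - 2187992) = 2919397/(-2187992 + I*√129482)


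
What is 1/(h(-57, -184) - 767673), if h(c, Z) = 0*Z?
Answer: -1/767673 ≈ -1.3026e-6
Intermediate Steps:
h(c, Z) = 0
1/(h(-57, -184) - 767673) = 1/(0 - 767673) = 1/(-767673) = -1/767673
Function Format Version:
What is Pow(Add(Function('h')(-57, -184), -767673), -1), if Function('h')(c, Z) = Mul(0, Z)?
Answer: Rational(-1, 767673) ≈ -1.3026e-6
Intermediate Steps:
Function('h')(c, Z) = 0
Pow(Add(Function('h')(-57, -184), -767673), -1) = Pow(Add(0, -767673), -1) = Pow(-767673, -1) = Rational(-1, 767673)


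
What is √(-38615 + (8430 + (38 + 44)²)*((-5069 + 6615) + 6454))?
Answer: √121193385 ≈ 11009.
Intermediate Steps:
√(-38615 + (8430 + (38 + 44)²)*((-5069 + 6615) + 6454)) = √(-38615 + (8430 + 82²)*(1546 + 6454)) = √(-38615 + (8430 + 6724)*8000) = √(-38615 + 15154*8000) = √(-38615 + 121232000) = √121193385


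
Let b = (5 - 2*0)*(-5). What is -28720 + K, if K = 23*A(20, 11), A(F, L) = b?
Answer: -29295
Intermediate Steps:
b = -25 (b = (5 + 0)*(-5) = 5*(-5) = -25)
A(F, L) = -25
K = -575 (K = 23*(-25) = -575)
-28720 + K = -28720 - 575 = -29295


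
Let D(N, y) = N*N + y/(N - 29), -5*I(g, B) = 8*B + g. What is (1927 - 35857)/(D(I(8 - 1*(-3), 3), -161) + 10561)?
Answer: -1221480/382121 ≈ -3.1966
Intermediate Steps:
I(g, B) = -8*B/5 - g/5 (I(g, B) = -(8*B + g)/5 = -(g + 8*B)/5 = -8*B/5 - g/5)
D(N, y) = N² + y/(-29 + N)
(1927 - 35857)/(D(I(8 - 1*(-3), 3), -161) + 10561) = (1927 - 35857)/((-161 + (-8/5*3 - (8 - 1*(-3))/5)³ - 29*(-8/5*3 - (8 - 1*(-3))/5)²)/(-29 + (-8/5*3 - (8 - 1*(-3))/5)) + 10561) = -33930/((-161 + (-24/5 - (8 + 3)/5)³ - 29*(-24/5 - (8 + 3)/5)²)/(-29 + (-24/5 - (8 + 3)/5)) + 10561) = -33930/((-161 + (-24/5 - ⅕*11)³ - 29*(-24/5 - ⅕*11)²)/(-29 + (-24/5 - ⅕*11)) + 10561) = -33930/((-161 + (-24/5 - 11/5)³ - 29*(-24/5 - 11/5)²)/(-29 + (-24/5 - 11/5)) + 10561) = -33930/((-161 + (-7)³ - 29*(-7)²)/(-29 - 7) + 10561) = -33930/((-161 - 343 - 29*49)/(-36) + 10561) = -33930/(-(-161 - 343 - 1421)/36 + 10561) = -33930/(-1/36*(-1925) + 10561) = -33930/(1925/36 + 10561) = -33930/382121/36 = -33930*36/382121 = -1221480/382121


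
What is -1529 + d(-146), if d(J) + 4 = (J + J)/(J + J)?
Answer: -1532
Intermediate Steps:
d(J) = -3 (d(J) = -4 + (J + J)/(J + J) = -4 + (2*J)/((2*J)) = -4 + (2*J)*(1/(2*J)) = -4 + 1 = -3)
-1529 + d(-146) = -1529 - 3 = -1532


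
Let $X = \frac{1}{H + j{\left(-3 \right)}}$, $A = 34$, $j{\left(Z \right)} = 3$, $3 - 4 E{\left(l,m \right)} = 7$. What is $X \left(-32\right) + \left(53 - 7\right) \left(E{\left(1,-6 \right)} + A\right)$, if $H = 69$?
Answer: $\frac{13658}{9} \approx 1517.6$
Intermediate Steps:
$E{\left(l,m \right)} = -1$ ($E{\left(l,m \right)} = \frac{3}{4} - \frac{7}{4} = -1$)
$X = \frac{1}{72}$ ($X = \frac{1}{69 + 3} = \frac{1}{72} \approx 0.013889$)
$X \left(-32\right) + \left(53 - 7\right) \left(E{\left(1,-6 \right)} + A\right) = \frac{1}{72} \left(-32\right) + \left(53 - 7\right) \left(-1 + 34\right) = - \frac{4}{9} + 46 \cdot 33 = - \frac{4}{9} + 1518 = \frac{13658}{9}$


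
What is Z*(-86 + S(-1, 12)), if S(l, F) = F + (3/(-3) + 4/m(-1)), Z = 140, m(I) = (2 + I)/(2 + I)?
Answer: -9940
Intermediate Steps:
m(I) = 1
S(l, F) = 3 + F (S(l, F) = F + (3/(-3) + 4/1) = F + (3*(-⅓) + 4*1) = F + (-1 + 4) = F + 3 = 3 + F)
Z*(-86 + S(-1, 12)) = 140*(-86 + (3 + 12)) = 140*(-86 + 15) = 140*(-71) = -9940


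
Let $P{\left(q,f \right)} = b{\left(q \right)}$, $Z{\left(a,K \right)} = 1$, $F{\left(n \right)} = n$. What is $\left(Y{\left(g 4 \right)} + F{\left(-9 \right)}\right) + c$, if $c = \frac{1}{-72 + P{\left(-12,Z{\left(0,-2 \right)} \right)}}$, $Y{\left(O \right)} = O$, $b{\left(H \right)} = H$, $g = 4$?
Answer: $\frac{587}{84} \approx 6.9881$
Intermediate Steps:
$P{\left(q,f \right)} = q$
$c = - \frac{1}{84}$ ($c = \frac{1}{-72 - 12} = \frac{1}{-84} = - \frac{1}{84} \approx -0.011905$)
$\left(Y{\left(g 4 \right)} + F{\left(-9 \right)}\right) + c = \left(4 \cdot 4 - 9\right) - \frac{1}{84} = \left(16 - 9\right) - \frac{1}{84} = 7 - \frac{1}{84} = \frac{587}{84}$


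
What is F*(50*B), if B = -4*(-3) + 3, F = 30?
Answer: 22500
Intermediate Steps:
B = 15 (B = 12 + 3 = 15)
F*(50*B) = 30*(50*15) = 30*750 = 22500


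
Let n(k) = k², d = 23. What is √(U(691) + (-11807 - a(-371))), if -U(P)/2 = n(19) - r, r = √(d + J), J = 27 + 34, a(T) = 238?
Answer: √(-12767 + 4*√21) ≈ 112.91*I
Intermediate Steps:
J = 61
r = 2*√21 (r = √(23 + 61) = √84 = 2*√21 ≈ 9.1651)
U(P) = -722 + 4*√21 (U(P) = -2*(19² - 2*√21) = -2*(361 - 2*√21) = -722 + 4*√21)
√(U(691) + (-11807 - a(-371))) = √((-722 + 4*√21) + (-11807 - 1*238)) = √((-722 + 4*√21) + (-11807 - 238)) = √((-722 + 4*√21) - 12045) = √(-12767 + 4*√21)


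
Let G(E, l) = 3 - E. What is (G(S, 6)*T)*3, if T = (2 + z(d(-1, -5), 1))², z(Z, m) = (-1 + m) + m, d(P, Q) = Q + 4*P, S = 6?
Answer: -81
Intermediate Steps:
z(Z, m) = -1 + 2*m
T = 9 (T = (2 + (-1 + 2*1))² = (2 + (-1 + 2))² = (2 + 1)² = 3² = 9)
(G(S, 6)*T)*3 = ((3 - 1*6)*9)*3 = ((3 - 6)*9)*3 = -3*9*3 = -27*3 = -81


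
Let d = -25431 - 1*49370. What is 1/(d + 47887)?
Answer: -1/26914 ≈ -3.7155e-5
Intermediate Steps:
d = -74801 (d = -25431 - 49370 = -74801)
1/(d + 47887) = 1/(-74801 + 47887) = 1/(-26914) = -1/26914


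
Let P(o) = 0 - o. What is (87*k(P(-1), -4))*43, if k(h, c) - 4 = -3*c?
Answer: 59856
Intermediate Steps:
P(o) = -o
k(h, c) = 4 - 3*c
(87*k(P(-1), -4))*43 = (87*(4 - 3*(-4)))*43 = (87*(4 + 12))*43 = (87*16)*43 = 1392*43 = 59856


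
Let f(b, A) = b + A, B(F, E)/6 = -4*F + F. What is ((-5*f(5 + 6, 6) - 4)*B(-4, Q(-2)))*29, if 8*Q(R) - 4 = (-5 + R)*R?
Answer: -185832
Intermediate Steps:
Q(R) = ½ + R*(-5 + R)/8 (Q(R) = ½ + ((-5 + R)*R)/8 = ½ + (R*(-5 + R))/8 = ½ + R*(-5 + R)/8)
B(F, E) = -18*F (B(F, E) = 6*(-4*F + F) = 6*(-3*F) = -18*F)
f(b, A) = A + b
((-5*f(5 + 6, 6) - 4)*B(-4, Q(-2)))*29 = ((-5*(6 + (5 + 6)) - 4)*(-18*(-4)))*29 = ((-5*(6 + 11) - 4)*72)*29 = ((-5*17 - 4)*72)*29 = ((-85 - 4)*72)*29 = -89*72*29 = -6408*29 = -185832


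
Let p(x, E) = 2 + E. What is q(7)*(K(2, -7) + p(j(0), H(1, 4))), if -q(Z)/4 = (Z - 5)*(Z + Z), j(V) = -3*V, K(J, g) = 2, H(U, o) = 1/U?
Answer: -560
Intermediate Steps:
q(Z) = -8*Z*(-5 + Z) (q(Z) = -4*(Z - 5)*(Z + Z) = -4*(-5 + Z)*2*Z = -8*Z*(-5 + Z))
q(7)*(K(2, -7) + p(j(0), H(1, 4))) = (8*7*(5 - 1*7))*(2 + (2 + 1/1)) = (8*7*(5 - 7))*(2 + (2 + 1)) = (8*7*(-2))*(2 + 3) = -112*5 = -560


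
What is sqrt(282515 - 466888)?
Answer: I*sqrt(184373) ≈ 429.39*I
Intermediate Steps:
sqrt(282515 - 466888) = sqrt(-184373) = I*sqrt(184373)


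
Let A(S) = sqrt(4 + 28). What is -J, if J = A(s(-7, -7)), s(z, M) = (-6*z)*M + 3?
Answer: -4*sqrt(2) ≈ -5.6569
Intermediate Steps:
s(z, M) = 3 - 6*M*z (s(z, M) = -6*M*z + 3 = 3 - 6*M*z)
A(S) = 4*sqrt(2) (A(S) = sqrt(32) = 4*sqrt(2))
J = 4*sqrt(2) ≈ 5.6569
-J = -4*sqrt(2)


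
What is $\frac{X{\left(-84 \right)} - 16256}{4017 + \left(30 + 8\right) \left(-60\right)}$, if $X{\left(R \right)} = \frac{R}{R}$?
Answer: $- \frac{16255}{1737} \approx -9.3581$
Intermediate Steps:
$X{\left(R \right)} = 1$
$\frac{X{\left(-84 \right)} - 16256}{4017 + \left(30 + 8\right) \left(-60\right)} = \frac{1 - 16256}{4017 + \left(30 + 8\right) \left(-60\right)} = - \frac{16255}{4017 + 38 \left(-60\right)} = - \frac{16255}{4017 - 2280} = - \frac{16255}{1737}$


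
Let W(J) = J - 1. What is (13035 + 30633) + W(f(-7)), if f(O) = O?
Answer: 43660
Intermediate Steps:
W(J) = -1 + J
(13035 + 30633) + W(f(-7)) = (13035 + 30633) + (-1 - 7) = 43668 - 8 = 43660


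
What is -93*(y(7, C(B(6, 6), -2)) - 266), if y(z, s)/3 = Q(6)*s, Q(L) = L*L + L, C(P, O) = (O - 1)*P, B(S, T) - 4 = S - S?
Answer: 165354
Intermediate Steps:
B(S, T) = 4 (B(S, T) = 4 + (S - S) = 4 + 0 = 4)
C(P, O) = P*(-1 + O) (C(P, O) = (-1 + O)*P = P*(-1 + O))
Q(L) = L + L² (Q(L) = L² + L = L + L²)
y(z, s) = 126*s (y(z, s) = 3*((6*(1 + 6))*s) = 3*((6*7)*s) = 3*(42*s) = 126*s)
-93*(y(7, C(B(6, 6), -2)) - 266) = -93*(126*(4*(-1 - 2)) - 266) = -93*(126*(4*(-3)) - 266) = -93*(126*(-12) - 266) = -93*(-1512 - 266) = -93*(-1778) = 165354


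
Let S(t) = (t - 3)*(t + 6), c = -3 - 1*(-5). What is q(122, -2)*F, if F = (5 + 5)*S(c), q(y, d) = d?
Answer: 160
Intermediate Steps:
c = 2 (c = -3 + 5 = 2)
S(t) = (-3 + t)*(6 + t)
F = -80 (F = (5 + 5)*(-18 + 2² + 3*2) = 10*(-18 + 4 + 6) = 10*(-8) = -80)
q(122, -2)*F = -2*(-80) = 160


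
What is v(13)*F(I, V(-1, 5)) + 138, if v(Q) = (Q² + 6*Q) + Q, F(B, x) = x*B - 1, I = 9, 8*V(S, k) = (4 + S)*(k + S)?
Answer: 3388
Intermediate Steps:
V(S, k) = (4 + S)*(S + k)/8 (V(S, k) = ((4 + S)*(k + S))/8 = ((4 + S)*(S + k))/8 = (4 + S)*(S + k)/8)
F(B, x) = -1 + B*x (F(B, x) = B*x - 1 = -1 + B*x)
v(Q) = Q² + 7*Q
v(13)*F(I, V(-1, 5)) + 138 = (13*(7 + 13))*(-1 + 9*((½)*(-1) + (½)*5 + (⅛)*(-1)² + (⅛)*(-1)*5)) + 138 = (13*20)*(-1 + 9*(-½ + 5/2 + (⅛)*1 - 5/8)) + 138 = 260*(-1 + 9*(-½ + 5/2 + ⅛ - 5/8)) + 138 = 260*(-1 + 9*(3/2)) + 138 = 260*(-1 + 27/2) + 138 = 260*(25/2) + 138 = 3250 + 138 = 3388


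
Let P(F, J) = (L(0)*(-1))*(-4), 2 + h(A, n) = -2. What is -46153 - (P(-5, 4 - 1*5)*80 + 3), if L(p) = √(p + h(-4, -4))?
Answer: -46156 - 640*I ≈ -46156.0 - 640.0*I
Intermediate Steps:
h(A, n) = -4 (h(A, n) = -2 - 2 = -4)
L(p) = √(-4 + p) (L(p) = √(p - 4) = √(-4 + p))
P(F, J) = 8*I (P(F, J) = (√(-4 + 0)*(-1))*(-4) = (√(-4)*(-1))*(-4) = ((2*I)*(-1))*(-4) = -2*I*(-4) = 8*I)
-46153 - (P(-5, 4 - 1*5)*80 + 3) = -46153 - ((8*I)*80 + 3) = -46153 - (640*I + 3) = -46153 - (3 + 640*I) = -46153 + (-3 - 640*I) = -46156 - 640*I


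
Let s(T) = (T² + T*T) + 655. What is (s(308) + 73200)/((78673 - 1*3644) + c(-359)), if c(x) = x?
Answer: 87861/24890 ≈ 3.5300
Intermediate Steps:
s(T) = 655 + 2*T² (s(T) = (T² + T²) + 655 = 2*T² + 655 = 655 + 2*T²)
(s(308) + 73200)/((78673 - 1*3644) + c(-359)) = ((655 + 2*308²) + 73200)/((78673 - 1*3644) - 359) = ((655 + 2*94864) + 73200)/((78673 - 3644) - 359) = ((655 + 189728) + 73200)/(75029 - 359) = (190383 + 73200)/74670 = 263583*(1/74670) = 87861/24890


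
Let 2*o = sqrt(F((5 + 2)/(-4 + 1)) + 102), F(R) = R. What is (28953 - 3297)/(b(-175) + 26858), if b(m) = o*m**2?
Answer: -636063552/20905620839 + 1571430000*sqrt(897)/271773070907 ≈ 0.14275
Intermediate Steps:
o = sqrt(897)/6 (o = sqrt((5 + 2)/(-4 + 1) + 102)/2 = sqrt(7/(-3) + 102)/2 = sqrt(7*(-1/3) + 102)/2 = sqrt(-7/3 + 102)/2 = sqrt(299/3)/2 = (sqrt(897)/3)/2 = sqrt(897)/6 ≈ 4.9917)
b(m) = sqrt(897)*m**2/6 (b(m) = (sqrt(897)/6)*m**2 = sqrt(897)*m**2/6)
(28953 - 3297)/(b(-175) + 26858) = (28953 - 3297)/((1/6)*sqrt(897)*(-175)**2 + 26858) = 25656/((1/6)*sqrt(897)*30625 + 26858) = 25656/(30625*sqrt(897)/6 + 26858) = 25656/(26858 + 30625*sqrt(897)/6)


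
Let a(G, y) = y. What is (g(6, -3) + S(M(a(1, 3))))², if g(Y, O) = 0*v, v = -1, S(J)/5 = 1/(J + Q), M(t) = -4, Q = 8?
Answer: 25/16 ≈ 1.5625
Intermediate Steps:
S(J) = 5/(8 + J) (S(J) = 5/(J + 8) = 5/(8 + J))
g(Y, O) = 0 (g(Y, O) = 0*(-1) = 0)
(g(6, -3) + S(M(a(1, 3))))² = (0 + 5/(8 - 4))² = (0 + 5/4)² = (5/4)² = 25/16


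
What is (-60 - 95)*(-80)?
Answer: 12400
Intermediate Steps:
(-60 - 95)*(-80) = -155*(-80) = 12400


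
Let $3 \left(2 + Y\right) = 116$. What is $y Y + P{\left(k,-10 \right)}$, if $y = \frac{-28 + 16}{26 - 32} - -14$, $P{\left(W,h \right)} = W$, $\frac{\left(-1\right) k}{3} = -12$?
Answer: $\frac{1868}{3} \approx 622.67$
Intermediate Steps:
$k = 36$ ($k = \left(-3\right) \left(-12\right) = 36$)
$Y = \frac{110}{3}$ ($Y = -2 + \frac{1}{3} \cdot 116 = -2 + \frac{116}{3} = \frac{110}{3} \approx 36.667$)
$y = 16$ ($y = - \frac{12}{-6} + 14 = \left(-12\right) \left(- \frac{1}{6}\right) + 14 = 2 + 14 = 16$)
$y Y + P{\left(k,-10 \right)} = 16 \cdot \frac{110}{3} + 36 = \frac{1760}{3} + 36 = \frac{1868}{3}$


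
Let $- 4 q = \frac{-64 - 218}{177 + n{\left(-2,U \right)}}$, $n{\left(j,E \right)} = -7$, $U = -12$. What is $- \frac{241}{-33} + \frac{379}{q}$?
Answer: $\frac{1428787}{1551} \approx 921.2$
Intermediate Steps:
$q = \frac{141}{340}$ ($q = - \frac{\left(-64 - 218\right) \frac{1}{177 - 7}}{4} = - \frac{\left(-282\right) \frac{1}{170}}{4} = \left(- \frac{1}{4}\right) \left(- \frac{141}{85}\right) = \frac{141}{340} \approx 0.41471$)
$- \frac{241}{-33} + \frac{379}{q} = - \frac{241}{-33} + \frac{379}{\frac{141}{340}} = \left(-241\right) \left(- \frac{1}{33}\right) + 379 \cdot \frac{340}{141} = \frac{241}{33} + \frac{128860}{141} = \frac{1428787}{1551}$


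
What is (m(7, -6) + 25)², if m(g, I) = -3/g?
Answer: 29584/49 ≈ 603.75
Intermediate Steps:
(m(7, -6) + 25)² = (-3/7 + 25)² = (172/7)² = 29584/49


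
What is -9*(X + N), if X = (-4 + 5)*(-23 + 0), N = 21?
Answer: 18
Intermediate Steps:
X = -23 (X = 1*(-23) = -23)
-9*(X + N) = -9*(-23 + 21) = -9*(-2) = 18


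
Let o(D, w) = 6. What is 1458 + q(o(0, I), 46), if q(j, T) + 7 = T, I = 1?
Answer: 1497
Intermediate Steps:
q(j, T) = -7 + T
1458 + q(o(0, I), 46) = 1458 + (-7 + 46) = 1458 + 39 = 1497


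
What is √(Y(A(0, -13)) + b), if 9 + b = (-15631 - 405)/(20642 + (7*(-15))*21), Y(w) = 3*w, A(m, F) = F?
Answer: 14*I*√84754889/18437 ≈ 6.9907*I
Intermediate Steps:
b = -181969/18437 (b = -9 + (-15631 - 405)/(20642 + (7*(-15))*21) = -9 - 16036/(20642 - 105*21) = -9 - 16036/(20642 - 2205) = -9 - 16036/18437 = -181969/18437 ≈ -9.8698)
√(Y(A(0, -13)) + b) = √(3*(-13) - 181969/18437) = √(-39 - 181969/18437) = √(-901012/18437) = 14*I*√84754889/18437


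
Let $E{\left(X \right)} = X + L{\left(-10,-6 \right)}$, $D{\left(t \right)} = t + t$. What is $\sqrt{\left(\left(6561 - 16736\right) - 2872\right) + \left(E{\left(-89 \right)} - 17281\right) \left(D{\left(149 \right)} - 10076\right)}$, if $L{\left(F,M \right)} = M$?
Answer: $9 \sqrt{2097401} \approx 13034.0$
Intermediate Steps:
$D{\left(t \right)} = 2 t$
$E{\left(X \right)} = -6 + X$ ($E{\left(X \right)} = X - 6 = -6 + X$)
$\sqrt{\left(\left(6561 - 16736\right) - 2872\right) + \left(E{\left(-89 \right)} - 17281\right) \left(D{\left(149 \right)} - 10076\right)} = \sqrt{\left(\left(6561 - 16736\right) - 2872\right) + \left(\left(-6 - 89\right) - 17281\right) \left(2 \cdot 149 - 10076\right)} = \sqrt{\left(-10175 - 2872\right) + \left(-95 - 17281\right) \left(298 - 10076\right)} = \sqrt{-13047 - -169902528} = \sqrt{-13047 + 169902528} = \sqrt{169889481} = 9 \sqrt{2097401}$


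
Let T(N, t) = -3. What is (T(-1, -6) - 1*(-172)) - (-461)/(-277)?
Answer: 46352/277 ≈ 167.34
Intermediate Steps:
(T(-1, -6) - 1*(-172)) - (-461)/(-277) = (-3 - 1*(-172)) - (-461)/(-277) = (-3 + 172) - (-461)*(-1)/277 = 169 - 1*461/277 = 169 - 461/277 = 46352/277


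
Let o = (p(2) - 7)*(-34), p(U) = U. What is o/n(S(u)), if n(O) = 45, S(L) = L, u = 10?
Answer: 34/9 ≈ 3.7778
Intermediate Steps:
o = 170 (o = (2 - 7)*(-34) = -5*(-34) = 170)
o/n(S(u)) = 170/45 = 170*(1/45) = 34/9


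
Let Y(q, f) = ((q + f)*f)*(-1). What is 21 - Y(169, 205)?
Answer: 76691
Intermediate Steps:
Y(q, f) = -f*(f + q) (Y(q, f) = ((f + q)*f)*(-1) = (f*(f + q))*(-1) = -f*(f + q))
21 - Y(169, 205) = 21 - (-1)*205*(205 + 169) = 21 - (-1)*205*374 = 21 - 1*(-76670) = 21 + 76670 = 76691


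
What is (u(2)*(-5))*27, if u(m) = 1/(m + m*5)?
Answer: -45/4 ≈ -11.250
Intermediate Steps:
u(m) = 1/(6*m) (u(m) = 1/(m + 5*m) = 1/(6*m))
(u(2)*(-5))*27 = (((⅙)/2)*(-5))*27 = (((⅙)*(½))*(-5))*27 = ((1/12)*(-5))*27 = -5/12*27 = -45/4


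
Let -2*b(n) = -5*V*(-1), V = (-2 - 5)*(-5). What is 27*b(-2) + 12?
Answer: -4701/2 ≈ -2350.5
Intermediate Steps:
V = 35 (V = -7*(-5) = 35)
b(n) = -175/2 (b(n) = -(-5*35)*(-1)/2 = -(-175)*(-1)/2 = -½*175 = -175/2)
27*b(-2) + 12 = 27*(-175/2) + 12 = -4725/2 + 12 = -4701/2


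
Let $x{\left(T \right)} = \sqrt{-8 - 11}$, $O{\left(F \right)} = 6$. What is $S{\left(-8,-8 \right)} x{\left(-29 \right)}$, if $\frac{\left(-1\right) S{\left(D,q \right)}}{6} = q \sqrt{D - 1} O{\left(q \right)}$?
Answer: $- 864 \sqrt{19} \approx -3766.1$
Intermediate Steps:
$S{\left(D,q \right)} = - 36 q \sqrt{-1 + D}$ ($S{\left(D,q \right)} = - 6 q \sqrt{D - 1} \cdot 6 = - 6 q \sqrt{-1 + D} 6 = - 6 \cdot 6 q \sqrt{-1 + D} = - 36 q \sqrt{-1 + D}$)
$x{\left(T \right)} = i \sqrt{19}$ ($x{\left(T \right)} = \sqrt{-19} = i \sqrt{19}$)
$S{\left(-8,-8 \right)} x{\left(-29 \right)} = \left(-36\right) \left(-8\right) \sqrt{-1 - 8} i \sqrt{19} = \left(-36\right) \left(-8\right) \sqrt{-9} i \sqrt{19} = \left(-36\right) \left(-8\right) 3 i i \sqrt{19} = 864 i i \sqrt{19} = - 864 \sqrt{19}$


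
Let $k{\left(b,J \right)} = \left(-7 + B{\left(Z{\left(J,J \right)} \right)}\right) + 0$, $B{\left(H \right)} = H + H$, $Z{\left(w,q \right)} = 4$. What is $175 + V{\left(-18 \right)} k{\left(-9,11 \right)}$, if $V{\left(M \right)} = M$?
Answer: $157$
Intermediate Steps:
$B{\left(H \right)} = 2 H$
$k{\left(b,J \right)} = 1$ ($k{\left(b,J \right)} = \left(-7 + 2 \cdot 4\right) + 0 = \left(-7 + 8\right) + 0 = 1 + 0 = 1$)
$175 + V{\left(-18 \right)} k{\left(-9,11 \right)} = 175 - 18 = 157$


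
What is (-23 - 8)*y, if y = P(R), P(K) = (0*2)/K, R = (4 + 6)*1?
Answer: 0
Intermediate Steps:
R = 10 (R = 10*1 = 10)
P(K) = 0 (P(K) = 0/K = 0)
y = 0
(-23 - 8)*y = (-23 - 8)*0 = -31*0 = 0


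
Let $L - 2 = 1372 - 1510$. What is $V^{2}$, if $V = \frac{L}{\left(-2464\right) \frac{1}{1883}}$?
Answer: $\frac{20912329}{1936} \approx 10802.0$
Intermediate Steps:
$L = -136$ ($L = 2 + \left(1372 - 1510\right) = 2 - 138 = -136$)
$V = \frac{4573}{44}$ ($V = - \frac{136}{\left(-2464\right) \frac{1}{1883}} = - \frac{136}{- \frac{352}{269}} = \left(-136\right) \left(- \frac{269}{352}\right) = \frac{4573}{44} \approx 103.93$)
$V^{2} = \left(\frac{4573}{44}\right)^{2} = \frac{20912329}{1936}$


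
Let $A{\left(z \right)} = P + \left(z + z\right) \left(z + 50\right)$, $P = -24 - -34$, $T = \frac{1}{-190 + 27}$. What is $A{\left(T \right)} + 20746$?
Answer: $\frac{551449866}{26569} \approx 20755.0$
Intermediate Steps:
$T = - \frac{1}{163}$ ($T = \frac{1}{-163} = - \frac{1}{163} \approx -0.006135$)
$P = 10$ ($P = -24 + 34 = 10$)
$A{\left(z \right)} = 10 + 2 z \left(50 + z\right)$ ($A{\left(z \right)} = 10 + \left(z + z\right) \left(z + 50\right) = 10 + 2 z \left(50 + z\right)$)
$A{\left(T \right)} + 20746 = \left(10 + 2 \left(- \frac{1}{163}\right)^{2} + 100 \left(- \frac{1}{163}\right)\right) + 20746 = \left(10 + 2 \cdot \frac{1}{26569} - \frac{100}{163}\right) + 20746 = \left(10 + \frac{2}{26569} - \frac{100}{163}\right) + 20746 = \frac{249392}{26569} + 20746 = \frac{551449866}{26569}$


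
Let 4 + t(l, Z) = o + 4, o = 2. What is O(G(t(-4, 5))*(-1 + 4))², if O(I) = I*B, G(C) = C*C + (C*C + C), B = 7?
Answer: 44100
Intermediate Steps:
t(l, Z) = 2 (t(l, Z) = -4 + (2 + 4) = -4 + 6 = 2)
G(C) = C + 2*C² (G(C) = C² + (C² + C) = C² + (C + C²) = C + 2*C²)
O(I) = 7*I (O(I) = I*7 = 7*I)
O(G(t(-4, 5))*(-1 + 4))² = (7*((2*(1 + 2*2))*(-1 + 4)))² = (7*((2*(1 + 4))*3))² = (7*((2*5)*3))² = (7*(10*3))² = (7*30)² = 210² = 44100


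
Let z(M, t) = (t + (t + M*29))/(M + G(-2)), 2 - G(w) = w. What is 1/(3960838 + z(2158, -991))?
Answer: 1081/4281696178 ≈ 2.5247e-7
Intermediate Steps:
G(w) = 2 - w
z(M, t) = (2*t + 29*M)/(4 + M) (z(M, t) = (t + (t + M*29))/(M + (2 - 1*(-2))) = (t + (t + 29*M))/(M + (2 + 2)) = (2*t + 29*M)/(M + 4) = (2*t + 29*M)/(4 + M))
1/(3960838 + z(2158, -991)) = 1/(3960838 + (2*(-991) + 29*2158)/(4 + 2158)) = 1/(3960838 + (-1982 + 62582)/2162) = 1/(3960838 + (1/2162)*60600) = 1/(3960838 + 30300/1081) = 1/(4281696178/1081) = 1081/4281696178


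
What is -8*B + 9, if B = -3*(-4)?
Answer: -87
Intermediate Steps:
B = 12
-8*B + 9 = -8*12 + 9 = -96 + 9 = -87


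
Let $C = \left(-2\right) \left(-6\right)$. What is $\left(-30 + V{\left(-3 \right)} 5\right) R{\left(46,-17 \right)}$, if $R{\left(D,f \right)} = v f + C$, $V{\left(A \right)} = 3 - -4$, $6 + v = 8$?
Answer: $-110$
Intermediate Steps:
$v = 2$ ($v = -6 + 8 = 2$)
$C = 12$
$V{\left(A \right)} = 7$ ($V{\left(A \right)} = 3 + 4 = 7$)
$R{\left(D,f \right)} = 12 + 2 f$ ($R{\left(D,f \right)} = 2 f + 12 = 12 + 2 f$)
$\left(-30 + V{\left(-3 \right)} 5\right) R{\left(46,-17 \right)} = \left(-30 + 7 \cdot 5\right) \left(12 + 2 \left(-17\right)\right) = \left(-30 + 35\right) \left(12 - 34\right) = 5 \left(-22\right) = -110$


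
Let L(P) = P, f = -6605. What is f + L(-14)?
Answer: -6619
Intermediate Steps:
f + L(-14) = -6605 - 14 = -6619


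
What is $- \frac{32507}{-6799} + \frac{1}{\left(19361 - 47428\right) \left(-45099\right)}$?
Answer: $\frac{3165165664210}{662010070059} \approx 4.7811$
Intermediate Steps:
$- \frac{32507}{-6799} + \frac{1}{\left(19361 - 47428\right) \left(-45099\right)} = \left(-32507\right) \left(- \frac{1}{6799}\right) + \frac{1}{-28067} \left(- \frac{1}{45099}\right) = \frac{32507}{6799} - - \frac{1}{1265793633} = \frac{32507}{6799} + \frac{1}{1265793633} = \frac{3165165664210}{662010070059}$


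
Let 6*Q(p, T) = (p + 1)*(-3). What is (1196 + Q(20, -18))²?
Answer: 5621641/4 ≈ 1.4054e+6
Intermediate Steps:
Q(p, T) = -½ - p/2 (Q(p, T) = ((p + 1)*(-3))/6 = ((1 + p)*(-3))/6 = (-3 - 3*p)/6 = -½ - p/2)
(1196 + Q(20, -18))² = (1196 + (-½ - ½*20))² = (1196 + (-½ - 10))² = (1196 - 21/2)² = (2371/2)² = 5621641/4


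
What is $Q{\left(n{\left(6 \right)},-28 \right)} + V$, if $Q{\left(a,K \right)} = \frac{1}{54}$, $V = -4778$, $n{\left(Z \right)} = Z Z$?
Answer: $- \frac{258011}{54} \approx -4778.0$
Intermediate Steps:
$n{\left(Z \right)} = Z^{2}$
$Q{\left(a,K \right)} = \frac{1}{54}$
$Q{\left(n{\left(6 \right)},-28 \right)} + V = \frac{1}{54} - 4778 = - \frac{258011}{54}$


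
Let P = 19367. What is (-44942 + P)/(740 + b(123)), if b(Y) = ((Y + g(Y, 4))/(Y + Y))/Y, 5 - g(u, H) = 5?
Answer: -6291450/182041 ≈ -34.561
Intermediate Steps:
g(u, H) = 0 (g(u, H) = 5 - 1*5 = 5 - 5 = 0)
b(Y) = 1/(2*Y) (b(Y) = ((Y + 0)/(Y + Y))/Y = (Y/((2*Y)))/Y = (Y*(1/(2*Y)))/Y = 1/(2*Y))
(-44942 + P)/(740 + b(123)) = (-44942 + 19367)/(740 + (1/2)/123) = -25575/(740 + (1/2)*(1/123)) = -25575/(740 + 1/246) = -25575/182041/246 = -25575*246/182041 = -6291450/182041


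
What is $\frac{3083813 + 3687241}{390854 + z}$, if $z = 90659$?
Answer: $\frac{6771054}{481513} \approx 14.062$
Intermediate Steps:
$\frac{3083813 + 3687241}{390854 + z} = \frac{3083813 + 3687241}{390854 + 90659} = \frac{6771054}{481513}$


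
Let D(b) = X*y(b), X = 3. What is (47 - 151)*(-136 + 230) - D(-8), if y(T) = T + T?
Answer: -9728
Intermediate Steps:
y(T) = 2*T
D(b) = 6*b (D(b) = 3*(2*b) = 6*b)
(47 - 151)*(-136 + 230) - D(-8) = (47 - 151)*(-136 + 230) - 6*(-8) = -104*94 - 1*(-48) = -9776 + 48 = -9728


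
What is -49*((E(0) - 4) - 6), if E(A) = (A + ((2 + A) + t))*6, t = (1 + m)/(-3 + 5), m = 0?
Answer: -245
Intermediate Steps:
t = ½ (t = (1 + 0)/(-3 + 5) = 1/2 = 1*(½) = ½ ≈ 0.50000)
E(A) = 15 + 12*A (E(A) = (A + ((2 + A) + ½))*6 = (A + (5/2 + A))*6 = (5/2 + 2*A)*6 = 15 + 12*A)
-49*((E(0) - 4) - 6) = -49*(((15 + 12*0) - 4) - 6) = -49*(((15 + 0) - 4) - 6) = -49*((15 - 4) - 6) = -49*(11 - 6) = -49*5 = -245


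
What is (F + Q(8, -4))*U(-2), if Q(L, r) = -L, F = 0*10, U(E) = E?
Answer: 16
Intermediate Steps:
F = 0
(F + Q(8, -4))*U(-2) = (0 - 1*8)*(-2) = (0 - 8)*(-2) = -8*(-2) = 16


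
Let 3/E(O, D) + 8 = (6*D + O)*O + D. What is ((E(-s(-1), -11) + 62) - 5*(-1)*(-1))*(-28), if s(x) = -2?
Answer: -11168/7 ≈ -1595.4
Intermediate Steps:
E(O, D) = 3/(-8 + D + O*(O + 6*D)) (E(O, D) = 3/(-8 + ((6*D + O)*O + D)) = 3/(-8 + ((O + 6*D)*O + D)) = 3/(-8 + (O*(O + 6*D) + D)) = 3/(-8 + (D + O*(O + 6*D))) = 3/(-8 + D + O*(O + 6*D)))
((E(-s(-1), -11) + 62) - 5*(-1)*(-1))*(-28) = ((3/(-8 - 11 + (-1*(-2))**2 + 6*(-11)*(-1*(-2))) + 62) - 5*(-1)*(-1))*(-28) = ((3/(-8 - 11 + 2**2 + 6*(-11)*2) + 62) + 5*(-1))*(-28) = ((3/(-8 - 11 + 4 - 132) + 62) - 5)*(-28) = ((3/(-147) + 62) - 5)*(-28) = ((3*(-1/147) + 62) - 5)*(-28) = ((-1/49 + 62) - 5)*(-28) = (3037/49 - 5)*(-28) = (2792/49)*(-28) = -11168/7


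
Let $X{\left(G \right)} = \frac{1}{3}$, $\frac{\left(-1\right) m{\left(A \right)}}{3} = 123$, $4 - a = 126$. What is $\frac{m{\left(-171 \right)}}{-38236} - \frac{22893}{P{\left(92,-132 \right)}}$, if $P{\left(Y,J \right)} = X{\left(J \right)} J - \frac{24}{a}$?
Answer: $\frac{13349131899}{25541648} \approx 522.64$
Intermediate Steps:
$a = -122$ ($a = 4 - 126 = -122$)
$m{\left(A \right)} = -369$ ($m{\left(A \right)} = \left(-3\right) 123 = -369$)
$X{\left(G \right)} = \frac{1}{3}$
$P{\left(Y,J \right)} = \frac{12}{61} + \frac{J}{3}$ ($P{\left(Y,J \right)} = \frac{J}{3} - \frac{24}{-122} = \frac{J}{3} - - \frac{12}{61} = \frac{J}{3} + \frac{12}{61} = \frac{12}{61} + \frac{J}{3}$)
$\frac{m{\left(-171 \right)}}{-38236} - \frac{22893}{P{\left(92,-132 \right)}} = - \frac{369}{-38236} - \frac{22893}{\frac{12}{61} + \frac{1}{3} \left(-132\right)} = \left(-369\right) \left(- \frac{1}{38236}\right) - \frac{22893}{\frac{12}{61} - 44} = \frac{369}{38236} - \frac{22893}{- \frac{2672}{61}} = \frac{369}{38236} - - \frac{1396473}{2672} = \frac{369}{38236} + \frac{1396473}{2672} = \frac{13349131899}{25541648}$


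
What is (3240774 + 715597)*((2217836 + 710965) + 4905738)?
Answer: 30996342897969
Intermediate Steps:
(3240774 + 715597)*((2217836 + 710965) + 4905738) = 3956371*(2928801 + 4905738) = 3956371*7834539 = 30996342897969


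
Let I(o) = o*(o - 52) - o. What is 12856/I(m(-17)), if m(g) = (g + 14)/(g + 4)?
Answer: -1086332/1029 ≈ -1055.7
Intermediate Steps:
m(g) = (14 + g)/(4 + g)
I(o) = -o + o*(-52 + o) (I(o) = o*(-52 + o) - o = -o + o*(-52 + o))
12856/I(m(-17)) = 12856/((((14 - 17)/(4 - 17))*(-53 + (14 - 17)/(4 - 17)))) = 12856/(((-3/(-13))*(-53 - 3/(-13)))) = 12856/(((-1/13*(-3))*(-53 - 1/13*(-3)))) = 12856/((3*(-53 + 3/13)/13)) = 12856/(((3/13)*(-686/13))) = 12856/(-2058/169) = 12856*(-169/2058) = -1086332/1029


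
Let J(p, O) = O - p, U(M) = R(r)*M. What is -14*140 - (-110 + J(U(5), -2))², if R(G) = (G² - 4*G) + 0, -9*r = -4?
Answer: -83958184/6561 ≈ -12797.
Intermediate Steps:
r = 4/9 (r = -⅑*(-4) = 4/9 ≈ 0.44444)
R(G) = G² - 4*G
U(M) = -128*M/81 (U(M) = (4*(-4 + 4/9)/9)*M = ((4/9)*(-32/9))*M = -128*M/81)
-14*140 - (-110 + J(U(5), -2))² = -14*140 - (-110 + (-2 - (-128)*5/81))² = -1960 - (-110 + (-2 - 1*(-640/81)))² = -1960 - (-110 + (-2 + 640/81))² = -1960 - (-110 + 478/81)² = -1960 - (-8432/81)² = -1960 - 1*71098624/6561 = -1960 - 71098624/6561 = -83958184/6561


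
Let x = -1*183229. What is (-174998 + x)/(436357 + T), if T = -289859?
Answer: -358227/146498 ≈ -2.4453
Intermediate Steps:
x = -183229
(-174998 + x)/(436357 + T) = (-174998 - 183229)/(436357 - 289859) = -358227/146498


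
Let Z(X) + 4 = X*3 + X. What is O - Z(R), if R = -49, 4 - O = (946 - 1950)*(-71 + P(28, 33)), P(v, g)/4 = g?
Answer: 61448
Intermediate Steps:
P(v, g) = 4*g
O = 61248 (O = 4 - (946 - 1950)*(-71 + 4*33) = 4 - (-1004)*(-71 + 132) = 4 - (-1004)*61 = 4 - 1*(-61244) = 4 + 61244 = 61248)
Z(X) = -4 + 4*X (Z(X) = -4 + (X*3 + X) = -4 + (3*X + X) = -4 + 4*X)
O - Z(R) = 61248 - (-4 + 4*(-49)) = 61248 - (-4 - 196) = 61248 - 1*(-200) = 61248 + 200 = 61448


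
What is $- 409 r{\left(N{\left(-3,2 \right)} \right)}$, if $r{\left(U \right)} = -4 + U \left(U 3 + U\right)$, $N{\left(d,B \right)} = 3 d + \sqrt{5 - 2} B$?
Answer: $-150512 + 58896 \sqrt{3} \approx -48501.0$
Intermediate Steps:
$N{\left(d,B \right)} = 3 d + B \sqrt{3}$ ($N{\left(d,B \right)} = 3 d + \sqrt{3} B = 3 d + B \sqrt{3}$)
$r{\left(U \right)} = -4 + 4 U^{2}$ ($r{\left(U \right)} = -4 + U \left(3 U + U\right) = -4 + U 4 U = -4 + 4 U^{2}$)
$- 409 r{\left(N{\left(-3,2 \right)} \right)} = - 409 \left(-4 + 4 \left(3 \left(-3\right) + 2 \sqrt{3}\right)^{2}\right) = - 409 \left(-4 + 4 \left(-9 + 2 \sqrt{3}\right)^{2}\right) = 1636 - 1636 \left(-9 + 2 \sqrt{3}\right)^{2}$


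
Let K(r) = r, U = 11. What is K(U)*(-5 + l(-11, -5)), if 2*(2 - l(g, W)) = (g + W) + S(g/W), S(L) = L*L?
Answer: 1419/50 ≈ 28.380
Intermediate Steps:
S(L) = L²
l(g, W) = 2 - W/2 - g/2 - g²/(2*W²) (l(g, W) = 2 - ((g + W) + (g/W)²)/2 = 2 - ((W + g) + g²/W²)/2 = 2 - (W + g + g²/W²)/2 = 2 + (-W/2 - g/2 - g²/(2*W²)) = 2 - W/2 - g/2 - g²/(2*W²))
K(U)*(-5 + l(-11, -5)) = 11*(-5 + (½)*(-1*(-11)² + (-5)²*(4 - 1*(-5) - 1*(-11)))/(-5)²) = 11*(-5 + (½)*(1/25)*(-1*121 + 25*(4 + 5 + 11))) = 11*(-5 + (½)*(1/25)*(-121 + 25*20)) = 11*(-5 + (½)*(1/25)*(-121 + 500)) = 11*(-5 + (½)*(1/25)*379) = 11*(-5 + 379/50) = 11*(129/50) = 1419/50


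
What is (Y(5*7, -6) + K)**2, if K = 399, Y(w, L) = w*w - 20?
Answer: 2572816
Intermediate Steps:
Y(w, L) = -20 + w**2 (Y(w, L) = w**2 - 20 = -20 + w**2)
(Y(5*7, -6) + K)**2 = ((-20 + (5*7)**2) + 399)**2 = ((-20 + 35**2) + 399)**2 = ((-20 + 1225) + 399)**2 = (1205 + 399)**2 = 1604**2 = 2572816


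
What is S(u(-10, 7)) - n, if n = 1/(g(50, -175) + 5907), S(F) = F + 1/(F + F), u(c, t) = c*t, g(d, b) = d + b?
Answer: -4047823/57820 ≈ -70.007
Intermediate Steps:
g(d, b) = b + d
S(F) = F + 1/(2*F)
n = 1/5782 (n = 1/((-175 + 50) + 5907) = 1/(-125 + 5907) = 1/5782 ≈ 0.00017295)
S(u(-10, 7)) - n = (-10*7 + 1/(2*((-10*7)))) - 1*1/5782 = (-70 + (½)/(-70)) - 1/5782 = (-70 + (½)*(-1/70)) - 1/5782 = (-70 - 1/140) - 1/5782 = -9801/140 - 1/5782 = -4047823/57820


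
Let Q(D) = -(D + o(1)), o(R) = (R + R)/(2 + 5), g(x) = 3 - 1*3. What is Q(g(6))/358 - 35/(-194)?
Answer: 43661/243082 ≈ 0.17961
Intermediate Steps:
g(x) = 0 (g(x) = 3 - 3 = 0)
o(R) = 2*R/7 (o(R) = (2*R)/7 = (2*R)*(⅐) = 2*R/7)
Q(D) = -2/7 - D (Q(D) = -(D + (2/7)*1) = -(D + 2/7) = -(2/7 + D) = -2/7 - D)
Q(g(6))/358 - 35/(-194) = (-2/7 - 1*0)/358 - 35/(-194) = (-2/7 + 0)*(1/358) - 35*(-1/194) = -2/7*1/358 + 35/194 = -1/1253 + 35/194 = 43661/243082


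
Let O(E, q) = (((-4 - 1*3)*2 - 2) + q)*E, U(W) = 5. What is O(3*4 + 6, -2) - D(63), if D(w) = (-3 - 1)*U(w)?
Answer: -304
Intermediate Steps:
O(E, q) = E*(-16 + q) (O(E, q) = (((-4 - 3)*2 - 2) + q)*E = ((-7*2 - 2) + q)*E = ((-14 - 2) + q)*E = (-16 + q)*E = E*(-16 + q))
D(w) = -20 (D(w) = (-3 - 1)*5 = -4*5 = -20)
O(3*4 + 6, -2) - D(63) = (3*4 + 6)*(-16 - 2) - 1*(-20) = (12 + 6)*(-18) + 20 = 18*(-18) + 20 = -324 + 20 = -304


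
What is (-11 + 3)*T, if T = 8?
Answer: -64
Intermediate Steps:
(-11 + 3)*T = (-11 + 3)*8 = -8*8 = -64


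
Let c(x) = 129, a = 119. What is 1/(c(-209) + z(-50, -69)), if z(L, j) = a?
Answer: 1/248 ≈ 0.0040323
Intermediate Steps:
z(L, j) = 119
1/(c(-209) + z(-50, -69)) = 1/(129 + 119) = 1/248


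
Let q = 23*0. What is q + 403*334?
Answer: 134602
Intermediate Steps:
q = 0
q + 403*334 = 0 + 403*334 = 0 + 134602 = 134602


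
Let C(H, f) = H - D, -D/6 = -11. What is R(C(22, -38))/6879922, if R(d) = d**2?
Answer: 968/3439961 ≈ 0.00028140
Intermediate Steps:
D = 66 (D = -6*(-11) = 66)
C(H, f) = -66 + H (C(H, f) = H - 1*66 = H - 66 = -66 + H)
R(C(22, -38))/6879922 = (-66 + 22)**2/6879922 = (-44)**2*(1/6879922) = 1936*(1/6879922) = 968/3439961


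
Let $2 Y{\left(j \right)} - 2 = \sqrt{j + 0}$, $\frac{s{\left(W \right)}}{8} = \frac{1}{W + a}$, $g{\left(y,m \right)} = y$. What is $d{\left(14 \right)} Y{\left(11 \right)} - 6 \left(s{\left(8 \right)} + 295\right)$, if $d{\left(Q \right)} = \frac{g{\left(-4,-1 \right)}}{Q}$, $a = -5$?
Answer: $- \frac{12504}{7} - \frac{\sqrt{11}}{7} \approx -1786.8$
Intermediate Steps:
$s{\left(W \right)} = \frac{8}{-5 + W}$ ($s{\left(W \right)} = \frac{8}{W - 5} = \frac{8}{-5 + W}$)
$d{\left(Q \right)} = - \frac{4}{Q}$
$Y{\left(j \right)} = 1 + \frac{\sqrt{j}}{2}$ ($Y{\left(j \right)} = 1 + \frac{\sqrt{j + 0}}{2} = 1 + \frac{\sqrt{j}}{2}$)
$d{\left(14 \right)} Y{\left(11 \right)} - 6 \left(s{\left(8 \right)} + 295\right) = - \frac{4}{14} \left(1 + \frac{\sqrt{11}}{2}\right) - 6 \left(\frac{8}{-5 + 8} + 295\right) = \left(-4\right) \frac{1}{14} \left(1 + \frac{\sqrt{11}}{2}\right) - 6 \left(\frac{8}{3} + 295\right) = - \frac{2 \left(1 + \frac{\sqrt{11}}{2}\right)}{7} - 6 \left(8 \cdot \frac{1}{3} + 295\right) = \left(- \frac{2}{7} - \frac{\sqrt{11}}{7}\right) - 6 \left(\frac{8}{3} + 295\right) = \left(- \frac{2}{7} - \frac{\sqrt{11}}{7}\right) - 6 \cdot \frac{893}{3} = \left(- \frac{2}{7} - \frac{\sqrt{11}}{7}\right) - 1786 = - \frac{12504}{7} - \frac{\sqrt{11}}{7}$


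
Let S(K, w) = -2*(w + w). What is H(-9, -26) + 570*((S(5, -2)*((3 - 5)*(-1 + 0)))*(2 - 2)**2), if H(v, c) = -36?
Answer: -36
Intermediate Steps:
S(K, w) = -4*w
H(-9, -26) + 570*((S(5, -2)*((3 - 5)*(-1 + 0)))*(2 - 2)**2) = -36 + 570*(((-4*(-2))*((3 - 5)*(-1 + 0)))*(2 - 2)**2) = -36 + 570*((8*(-2*(-1)))*0**2) = -36 + 570*((8*2)*0) = -36 + 570*(16*0) = -36 + 570*0 = -36 + 0 = -36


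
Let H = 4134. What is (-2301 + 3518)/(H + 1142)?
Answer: 1217/5276 ≈ 0.23067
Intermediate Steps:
(-2301 + 3518)/(H + 1142) = (-2301 + 3518)/(4134 + 1142) = 1217/5276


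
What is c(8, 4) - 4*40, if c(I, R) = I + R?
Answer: -148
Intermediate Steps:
c(8, 4) - 4*40 = (8 + 4) - 4*40 = 12 - 160 = -148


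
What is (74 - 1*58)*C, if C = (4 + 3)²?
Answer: 784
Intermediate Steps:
C = 49 (C = 7² = 49)
(74 - 1*58)*C = (74 - 1*58)*49 = (74 - 58)*49 = 16*49 = 784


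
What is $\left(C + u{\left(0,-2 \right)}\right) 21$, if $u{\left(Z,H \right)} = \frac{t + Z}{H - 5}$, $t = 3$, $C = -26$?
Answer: $-555$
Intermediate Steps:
$u{\left(Z,H \right)} = \frac{3 + Z}{-5 + H}$ ($u{\left(Z,H \right)} = \frac{3 + Z}{H - 5} = \frac{3 + Z}{-5 + H}$)
$\left(C + u{\left(0,-2 \right)}\right) 21 = \left(-26 + \frac{3 + 0}{-5 - 2}\right) 21 = \left(-26 + \frac{1}{-7} \cdot 3\right) 21 = \left(-26 - \frac{3}{7}\right) 21 = \left(- \frac{185}{7}\right) 21 = -555$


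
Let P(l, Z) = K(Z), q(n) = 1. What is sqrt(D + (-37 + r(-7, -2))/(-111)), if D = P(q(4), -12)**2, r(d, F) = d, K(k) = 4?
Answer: 2*sqrt(50505)/111 ≈ 4.0492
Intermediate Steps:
P(l, Z) = 4
D = 16 (D = 4**2 = 16)
sqrt(D + (-37 + r(-7, -2))/(-111)) = sqrt(16 + (-37 - 7)/(-111)) = sqrt(16 - 1/111*(-44)) = sqrt(16 + 44/111) = sqrt(1820/111) = 2*sqrt(50505)/111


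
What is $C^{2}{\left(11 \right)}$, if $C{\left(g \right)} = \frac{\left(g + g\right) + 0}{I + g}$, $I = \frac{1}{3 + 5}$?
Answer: $\frac{30976}{7921} \approx 3.9106$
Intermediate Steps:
$I = \frac{1}{8} \approx 0.125$
$C{\left(g \right)} = \frac{2 g}{\frac{1}{8} + g}$ ($C{\left(g \right)} = \frac{\left(g + g\right) + 0}{\frac{1}{8} + g} = \frac{2 g + 0}{\frac{1}{8} + g} = \frac{2 g}{\frac{1}{8} + g}$)
$C^{2}{\left(11 \right)} = \left(16 \cdot 11 \frac{1}{1 + 8 \cdot 11}\right)^{2} = \left(16 \cdot 11 \frac{1}{1 + 88}\right)^{2} = \left(16 \cdot 11 \cdot \frac{1}{89}\right)^{2} = \left(\frac{176}{89}\right)^{2} = \frac{30976}{7921}$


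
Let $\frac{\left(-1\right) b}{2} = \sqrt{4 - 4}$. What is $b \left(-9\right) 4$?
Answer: $0$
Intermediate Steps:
$b = 0$ ($b = - 2 \sqrt{4 - 4} = - 2 \sqrt{0} = \left(-2\right) 0 = 0$)
$b \left(-9\right) 4 = 0 \left(-9\right) 4 = 0 \cdot 4 = 0$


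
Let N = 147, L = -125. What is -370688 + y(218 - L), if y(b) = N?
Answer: -370541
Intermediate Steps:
y(b) = 147
-370688 + y(218 - L) = -370688 + 147 = -370541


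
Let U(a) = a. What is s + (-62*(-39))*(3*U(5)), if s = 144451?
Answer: 180721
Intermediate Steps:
s + (-62*(-39))*(3*U(5)) = 144451 + (-62*(-39))*(3*5) = 144451 + 2418*15 = 144451 + 36270 = 180721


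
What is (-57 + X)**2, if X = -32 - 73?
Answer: 26244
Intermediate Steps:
X = -105
(-57 + X)**2 = (-57 - 105)**2 = (-162)**2 = 26244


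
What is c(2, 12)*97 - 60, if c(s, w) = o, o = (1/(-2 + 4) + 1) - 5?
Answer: -799/2 ≈ -399.50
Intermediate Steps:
o = -7/2 (o = (1/2 + 1) - 5 = 3/2 - 5 = -7/2 ≈ -3.5000)
c(s, w) = -7/2
c(2, 12)*97 - 60 = -7/2*97 - 60 = -679/2 - 60 = -799/2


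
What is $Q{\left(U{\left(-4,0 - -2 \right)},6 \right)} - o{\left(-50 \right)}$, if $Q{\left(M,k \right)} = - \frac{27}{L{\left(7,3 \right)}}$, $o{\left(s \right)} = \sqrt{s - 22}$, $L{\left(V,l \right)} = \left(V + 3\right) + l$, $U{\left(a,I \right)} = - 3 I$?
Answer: $- \frac{27}{13} - 6 i \sqrt{2} \approx -2.0769 - 8.4853 i$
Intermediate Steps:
$L{\left(V,l \right)} = 3 + V + l$ ($L{\left(V,l \right)} = \left(3 + V\right) + l = 3 + V + l$)
$o{\left(s \right)} = \sqrt{-22 + s}$
$Q{\left(M,k \right)} = - \frac{27}{13}$ ($Q{\left(M,k \right)} = - \frac{27}{3 + 7 + 3} = - \frac{27}{13}$)
$Q{\left(U{\left(-4,0 - -2 \right)},6 \right)} - o{\left(-50 \right)} = - \frac{27}{13} - \sqrt{-22 - 50} = - \frac{27}{13} - \sqrt{-72} = - \frac{27}{13} - 6 i \sqrt{2}$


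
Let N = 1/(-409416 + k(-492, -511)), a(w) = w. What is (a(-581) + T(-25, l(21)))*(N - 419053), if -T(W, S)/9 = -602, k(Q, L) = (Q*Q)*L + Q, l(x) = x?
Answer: -251555005036677769/124104612 ≈ -2.0270e+9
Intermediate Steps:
k(Q, L) = Q + L*Q² (k(Q, L) = Q²*L + Q = L*Q² + Q = Q + L*Q²)
T(W, S) = 5418 (T(W, S) = -9*(-602) = 5418)
N = -1/124104612 (N = 1/(-409416 - 492*(1 - 511*(-492))) = 1/(-409416 - 492*(1 + 251412)) = 1/(-409416 - 492*251413) = 1/(-409416 - 123695196) = 1/(-124104612) = -1/124104612 ≈ -8.0577e-9)
(a(-581) + T(-25, l(21)))*(N - 419053) = (-581 + 5418)*(-1/124104612 - 419053) = 4837*(-52006409972437/124104612) = -251555005036677769/124104612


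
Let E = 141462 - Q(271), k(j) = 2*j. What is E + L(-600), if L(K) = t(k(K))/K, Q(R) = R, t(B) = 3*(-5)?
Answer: 5647641/40 ≈ 1.4119e+5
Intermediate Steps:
t(B) = -15
L(K) = -15/K
E = 141191 (E = 141462 - 1*271 = 141462 - 271 = 141191)
E + L(-600) = 141191 - 15/(-600) = 141191 - 15*(-1/600) = 141191 + 1/40 = 5647641/40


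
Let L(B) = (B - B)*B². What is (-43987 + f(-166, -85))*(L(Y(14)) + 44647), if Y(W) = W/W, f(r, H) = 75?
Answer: -1960539064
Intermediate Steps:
Y(W) = 1
L(B) = 0 (L(B) = 0*B² = 0)
(-43987 + f(-166, -85))*(L(Y(14)) + 44647) = (-43987 + 75)*(0 + 44647) = -43912*44647 = -1960539064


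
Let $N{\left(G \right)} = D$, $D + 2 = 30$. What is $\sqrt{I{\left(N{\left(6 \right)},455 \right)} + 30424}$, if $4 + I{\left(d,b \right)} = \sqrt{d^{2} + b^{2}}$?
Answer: $\sqrt{30420 + 7 \sqrt{4241}} \approx 175.72$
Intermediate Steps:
$D = 28$ ($D = -2 + 30 = 28$)
$N{\left(G \right)} = 28$
$I{\left(d,b \right)} = -4 + \sqrt{b^{2} + d^{2}}$ ($I{\left(d,b \right)} = -4 + \sqrt{d^{2} + b^{2}} = -4 + \sqrt{b^{2} + d^{2}}$)
$\sqrt{I{\left(N{\left(6 \right)},455 \right)} + 30424} = \sqrt{\left(-4 + \sqrt{455^{2} + 28^{2}}\right) + 30424} = \sqrt{\left(-4 + \sqrt{207025 + 784}\right) + 30424} = \sqrt{\left(-4 + \sqrt{207809}\right) + 30424} = \sqrt{\left(-4 + 7 \sqrt{4241}\right) + 30424} = \sqrt{30420 + 7 \sqrt{4241}}$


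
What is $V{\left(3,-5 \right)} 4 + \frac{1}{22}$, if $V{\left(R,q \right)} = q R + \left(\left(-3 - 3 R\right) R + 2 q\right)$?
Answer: $- \frac{5367}{22} \approx -243.95$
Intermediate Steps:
$V{\left(R,q \right)} = 2 q + R q + R \left(-3 - 3 R\right)$ ($V{\left(R,q \right)} = R q + \left(R \left(-3 - 3 R\right) + 2 q\right) = R q + \left(2 q + R \left(-3 - 3 R\right)\right) = 2 q + R q + R \left(-3 - 3 R\right)$)
$V{\left(3,-5 \right)} 4 + \frac{1}{22} = \left(\left(-3\right) 3 - 3 \cdot 3^{2} + 2 \left(-5\right) + 3 \left(-5\right)\right) 4 + \frac{1}{22} = \left(-9 - 27 - 10 - 15\right) 4 + \frac{1}{22} = \left(-61\right) 4 + \frac{1}{22} = -244 + \frac{1}{22} = - \frac{5367}{22}$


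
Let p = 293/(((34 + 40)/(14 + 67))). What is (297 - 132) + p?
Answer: 35943/74 ≈ 485.72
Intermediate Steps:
p = 23733/74 (p = 293/((74/81)) = 293/((74*(1/81))) = 293/(74/81) = 293*(81/74) = 23733/74 ≈ 320.72)
(297 - 132) + p = (297 - 132) + 23733/74 = 165 + 23733/74 = 35943/74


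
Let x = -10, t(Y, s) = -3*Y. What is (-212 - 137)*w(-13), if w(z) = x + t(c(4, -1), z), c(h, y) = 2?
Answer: 5584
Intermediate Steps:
w(z) = -16 (w(z) = -10 - 3*2 = -10 - 6 = -16)
(-212 - 137)*w(-13) = (-212 - 137)*(-16) = -349*(-16) = 5584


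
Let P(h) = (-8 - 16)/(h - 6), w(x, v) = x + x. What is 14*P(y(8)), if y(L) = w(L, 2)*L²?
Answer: -168/509 ≈ -0.33006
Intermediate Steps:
w(x, v) = 2*x
y(L) = 2*L³ (y(L) = (2*L)*L² = 2*L³)
P(h) = -24/(-6 + h)
14*P(y(8)) = 14*(-24/(-6 + 2*8³)) = 14*(-24/(-6 + 2*512)) = 14*(-24/(-6 + 1024)) = 14*(-24/1018) = 14*(-24*1/1018) = 14*(-12/509) = -168/509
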